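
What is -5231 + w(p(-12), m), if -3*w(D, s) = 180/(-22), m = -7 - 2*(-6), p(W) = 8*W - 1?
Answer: -57511/11 ≈ -5228.3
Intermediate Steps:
p(W) = -1 + 8*W
m = 5 (m = -7 + 12 = 5)
w(D, s) = 30/11 (w(D, s) = -60/(-22) = -60*(-1)/22 = -1/3*(-90/11) = 30/11)
-5231 + w(p(-12), m) = -5231 + 30/11 = -57511/11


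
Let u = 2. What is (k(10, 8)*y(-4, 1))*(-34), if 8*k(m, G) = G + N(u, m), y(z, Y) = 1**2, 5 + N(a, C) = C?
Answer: -221/4 ≈ -55.250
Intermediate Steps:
N(a, C) = -5 + C
y(z, Y) = 1
k(m, G) = -5/8 + G/8 + m/8 (k(m, G) = (G + (-5 + m))/8 = (-5 + G + m)/8 = -5/8 + G/8 + m/8)
(k(10, 8)*y(-4, 1))*(-34) = ((-5/8 + (1/8)*8 + (1/8)*10)*1)*(-34) = ((-5/8 + 1 + 5/4)*1)*(-34) = ((13/8)*1)*(-34) = (13/8)*(-34) = -221/4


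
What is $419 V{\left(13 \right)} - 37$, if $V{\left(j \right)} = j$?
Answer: $5410$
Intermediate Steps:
$419 V{\left(13 \right)} - 37 = 419 \cdot 13 - 37 = 5447 - 37 = 5410$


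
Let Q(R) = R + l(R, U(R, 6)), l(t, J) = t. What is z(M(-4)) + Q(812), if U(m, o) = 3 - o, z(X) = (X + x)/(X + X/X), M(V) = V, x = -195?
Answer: 5071/3 ≈ 1690.3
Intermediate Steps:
z(X) = (-195 + X)/(1 + X) (z(X) = (X - 195)/(X + X/X) = (-195 + X)/(X + 1) = (-195 + X)/(1 + X))
Q(R) = 2*R (Q(R) = R + R = 2*R)
z(M(-4)) + Q(812) = (-195 - 4)/(1 - 4) + 2*812 = -199/(-3) + 1624 = -⅓*(-199) + 1624 = 199/3 + 1624 = 5071/3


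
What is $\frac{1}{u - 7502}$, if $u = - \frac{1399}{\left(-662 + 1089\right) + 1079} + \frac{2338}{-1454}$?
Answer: $- \frac{1094862}{8216432311} \approx -0.00013325$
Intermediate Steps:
$u = - \frac{2777587}{1094862}$ ($u = - \frac{1399}{427 + 1079} + 2338 \left(- \frac{1}{1454}\right) = - \frac{1399}{1506} - \frac{1169}{727} = - \frac{2777587}{1094862} \approx -2.5369$)
$\frac{1}{u - 7502} = \frac{1}{- \frac{2777587}{1094862} - 7502} = \frac{1}{- \frac{8216432311}{1094862}} = - \frac{1094862}{8216432311}$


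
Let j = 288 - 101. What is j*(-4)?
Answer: -748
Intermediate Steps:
j = 187
j*(-4) = 187*(-4) = -748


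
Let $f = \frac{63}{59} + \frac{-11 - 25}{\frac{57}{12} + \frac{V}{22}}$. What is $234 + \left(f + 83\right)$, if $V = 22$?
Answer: $\frac{423122}{1357} \approx 311.81$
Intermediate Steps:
$f = - \frac{7047}{1357}$ ($f = \frac{63}{59} + \frac{-11 - 25}{\frac{57}{12} + \frac{22}{22}} = 63 \cdot \frac{1}{59} - \frac{36}{57 \cdot \frac{1}{12} + 22 \cdot \frac{1}{22}} = \frac{63}{59} - \frac{36}{\frac{19}{4} + 1} = \frac{63}{59} - \frac{36}{\frac{23}{4}} = \frac{63}{59} - \frac{144}{23} = - \frac{7047}{1357} \approx -5.1931$)
$234 + \left(f + 83\right) = 234 + \left(- \frac{7047}{1357} + 83\right) = 234 + \frac{105584}{1357} = \frac{423122}{1357}$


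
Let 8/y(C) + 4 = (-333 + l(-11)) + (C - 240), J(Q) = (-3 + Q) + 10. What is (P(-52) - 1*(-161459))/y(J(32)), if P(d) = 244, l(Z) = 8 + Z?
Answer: -87481323/8 ≈ -1.0935e+7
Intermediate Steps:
J(Q) = 7 + Q
y(C) = 8/(-580 + C) (y(C) = 8/(-4 + ((-333 + (8 - 11)) + (C - 240))) = 8/(-4 + ((-333 - 3) + (-240 + C))) = 8/(-4 + (-336 + (-240 + C))) = 8/(-4 + (-576 + C)) = 8/(-580 + C))
(P(-52) - 1*(-161459))/y(J(32)) = (244 - 1*(-161459))/((8/(-580 + (7 + 32)))) = (244 + 161459)/((8/(-580 + 39))) = 161703/((8/(-541))) = 161703/((8*(-1/541))) = 161703/(-8/541) = 161703*(-541/8) = -87481323/8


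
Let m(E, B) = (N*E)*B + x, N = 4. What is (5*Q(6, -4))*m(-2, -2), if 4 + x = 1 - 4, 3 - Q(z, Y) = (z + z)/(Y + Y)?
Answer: 405/2 ≈ 202.50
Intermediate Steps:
Q(z, Y) = 3 - z/Y (Q(z, Y) = 3 - (z + z)/(Y + Y) = 3 - 2*z/(2*Y) = 3 - 2*z*1/(2*Y) = 3 - z/Y)
x = -7 (x = -4 + (1 - 4) = -4 - 3 = -7)
m(E, B) = -7 + 4*B*E (m(E, B) = (4*E)*B - 7 = 4*B*E - 7 = -7 + 4*B*E)
(5*Q(6, -4))*m(-2, -2) = (5*(3 - 1*6/(-4)))*(-7 + 4*(-2)*(-2)) = (5*(3 - 1*6*(-¼)))*(-7 + 16) = (5*(3 + 3/2))*9 = (5*(9/2))*9 = (45/2)*9 = 405/2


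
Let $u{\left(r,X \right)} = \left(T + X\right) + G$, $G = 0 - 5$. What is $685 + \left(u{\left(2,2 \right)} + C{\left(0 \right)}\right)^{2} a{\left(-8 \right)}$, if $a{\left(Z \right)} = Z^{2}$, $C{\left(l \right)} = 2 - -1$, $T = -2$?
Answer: $941$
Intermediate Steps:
$G = -5$
$C{\left(l \right)} = 3$ ($C{\left(l \right)} = 2 + 1 = 3$)
$u{\left(r,X \right)} = -7 + X$ ($u{\left(r,X \right)} = \left(-2 + X\right) - 5 = -7 + X$)
$685 + \left(u{\left(2,2 \right)} + C{\left(0 \right)}\right)^{2} a{\left(-8 \right)} = 685 + \left(\left(-7 + 2\right) + 3\right)^{2} \left(-8\right)^{2} = 685 + \left(-5 + 3\right)^{2} \cdot 64 = 685 + \left(-2\right)^{2} \cdot 64 = 685 + 4 \cdot 64 = 685 + 256 = 941$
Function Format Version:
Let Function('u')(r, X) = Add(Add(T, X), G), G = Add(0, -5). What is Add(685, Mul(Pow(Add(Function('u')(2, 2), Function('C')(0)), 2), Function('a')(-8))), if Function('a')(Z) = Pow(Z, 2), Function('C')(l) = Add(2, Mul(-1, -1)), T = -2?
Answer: 941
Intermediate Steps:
G = -5
Function('C')(l) = 3 (Function('C')(l) = Add(2, 1) = 3)
Function('u')(r, X) = Add(-7, X) (Function('u')(r, X) = Add(Add(-2, X), -5) = Add(-7, X))
Add(685, Mul(Pow(Add(Function('u')(2, 2), Function('C')(0)), 2), Function('a')(-8))) = Add(685, Mul(Pow(Add(Add(-7, 2), 3), 2), Pow(-8, 2))) = Add(685, Mul(Pow(Add(-5, 3), 2), 64)) = Add(685, Mul(Pow(-2, 2), 64)) = Add(685, Mul(4, 64)) = Add(685, 256) = 941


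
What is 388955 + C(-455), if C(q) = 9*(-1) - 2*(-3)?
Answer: 388952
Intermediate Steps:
C(q) = -3 (C(q) = -9 + 6 = -3)
388955 + C(-455) = 388955 - 3 = 388952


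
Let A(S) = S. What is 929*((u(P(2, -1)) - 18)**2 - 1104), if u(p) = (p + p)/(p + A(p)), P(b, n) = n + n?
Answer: -757135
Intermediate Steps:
P(b, n) = 2*n
u(p) = 1 (u(p) = (p + p)/(p + p) = (2*p)/((2*p)) = (2*p)*(1/(2*p)) = 1)
929*((u(P(2, -1)) - 18)**2 - 1104) = 929*((1 - 18)**2 - 1104) = 929*((-17)**2 - 1104) = 929*(289 - 1104) = 929*(-815) = -757135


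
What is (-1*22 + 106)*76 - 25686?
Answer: -19302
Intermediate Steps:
(-1*22 + 106)*76 - 25686 = (-22 + 106)*76 - 25686 = 84*76 - 25686 = 6384 - 25686 = -19302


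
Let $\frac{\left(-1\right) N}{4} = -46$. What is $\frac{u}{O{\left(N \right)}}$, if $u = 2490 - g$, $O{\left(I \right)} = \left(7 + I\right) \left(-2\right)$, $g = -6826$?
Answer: $- \frac{4658}{191} \approx -24.387$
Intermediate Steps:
$N = 184$ ($N = \left(-4\right) \left(-46\right) = 184$)
$O{\left(I \right)} = -14 - 2 I$
$u = 9316$ ($u = 2490 - -6826 = 2490 + 6826 = 9316$)
$\frac{u}{O{\left(N \right)}} = \frac{9316}{-14 - 368} = \frac{9316}{-382} = 9316 \left(- \frac{1}{382}\right) = - \frac{4658}{191}$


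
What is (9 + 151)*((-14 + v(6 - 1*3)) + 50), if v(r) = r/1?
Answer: 6240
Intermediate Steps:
v(r) = r (v(r) = r*1 = r)
(9 + 151)*((-14 + v(6 - 1*3)) + 50) = (9 + 151)*((-14 + (6 - 1*3)) + 50) = 160*((-14 + (6 - 3)) + 50) = 160*((-14 + 3) + 50) = 160*(-11 + 50) = 160*39 = 6240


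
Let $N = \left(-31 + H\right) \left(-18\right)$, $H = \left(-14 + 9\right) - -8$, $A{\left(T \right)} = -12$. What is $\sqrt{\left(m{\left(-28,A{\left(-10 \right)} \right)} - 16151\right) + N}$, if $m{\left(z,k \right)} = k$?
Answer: $i \sqrt{15659} \approx 125.14 i$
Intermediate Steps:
$H = 3$ ($H = -5 + 8 = 3$)
$N = 504$ ($N = \left(-31 + 3\right) \left(-18\right) = \left(-28\right) \left(-18\right) = 504$)
$\sqrt{\left(m{\left(-28,A{\left(-10 \right)} \right)} - 16151\right) + N} = \sqrt{\left(-12 - 16151\right) + 504} = \sqrt{-16163 + 504} = \sqrt{-15659} = i \sqrt{15659}$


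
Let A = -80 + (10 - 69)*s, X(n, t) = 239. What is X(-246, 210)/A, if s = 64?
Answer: -239/3856 ≈ -0.061981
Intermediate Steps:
A = -3856 (A = -80 + (10 - 69)*64 = -80 - 59*64 = -80 - 3776 = -3856)
X(-246, 210)/A = 239/(-3856) = 239*(-1/3856) = -239/3856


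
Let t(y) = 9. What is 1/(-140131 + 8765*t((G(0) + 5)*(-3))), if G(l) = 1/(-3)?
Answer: -1/61246 ≈ -1.6328e-5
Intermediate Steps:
G(l) = -1/3
1/(-140131 + 8765*t((G(0) + 5)*(-3))) = 1/(-140131 + 8765*9) = 1/(-140131 + 78885) = 1/(-61246) = -1/61246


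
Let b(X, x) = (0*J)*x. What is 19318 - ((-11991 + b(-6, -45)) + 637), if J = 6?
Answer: 30672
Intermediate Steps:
b(X, x) = 0 (b(X, x) = (0*6)*x = 0*x = 0)
19318 - ((-11991 + b(-6, -45)) + 637) = 19318 - ((-11991 + 0) + 637) = 19318 - (-11991 + 637) = 19318 - 1*(-11354) = 19318 + 11354 = 30672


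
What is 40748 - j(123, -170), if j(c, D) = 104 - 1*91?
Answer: 40735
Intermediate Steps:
j(c, D) = 13 (j(c, D) = 104 - 91 = 13)
40748 - j(123, -170) = 40748 - 1*13 = 40748 - 13 = 40735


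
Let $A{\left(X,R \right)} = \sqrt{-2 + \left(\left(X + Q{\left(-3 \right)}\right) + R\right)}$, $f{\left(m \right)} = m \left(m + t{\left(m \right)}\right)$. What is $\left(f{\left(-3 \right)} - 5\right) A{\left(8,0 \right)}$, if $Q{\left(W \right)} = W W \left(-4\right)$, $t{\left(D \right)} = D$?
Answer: $13 i \sqrt{30} \approx 71.204 i$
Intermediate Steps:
$Q{\left(W \right)} = - 4 W^{2}$ ($Q{\left(W \right)} = W^{2} \left(-4\right) = - 4 W^{2}$)
$f{\left(m \right)} = 2 m^{2}$ ($f{\left(m \right)} = m \left(m + m\right) = m 2 m = 2 m^{2}$)
$A{\left(X,R \right)} = \sqrt{-38 + R + X}$ ($A{\left(X,R \right)} = \sqrt{-2 + \left(\left(X - 4 \left(-3\right)^{2}\right) + R\right)} = \sqrt{-2 + \left(\left(X - 36\right) + R\right)} = \sqrt{-2 + \left(\left(-36 + X\right) + R\right)} = \sqrt{-2 + \left(-36 + R + X\right)} = \sqrt{-38 + R + X}$)
$\left(f{\left(-3 \right)} - 5\right) A{\left(8,0 \right)} = \left(2 \left(-3\right)^{2} - 5\right) \sqrt{-38 + 0 + 8} = \left(2 \cdot 9 - 5\right) \sqrt{-30} = \left(18 - 5\right) i \sqrt{30} = 13 i \sqrt{30}$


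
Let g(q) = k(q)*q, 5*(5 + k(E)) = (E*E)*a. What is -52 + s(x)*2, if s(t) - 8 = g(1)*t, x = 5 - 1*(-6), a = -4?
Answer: -818/5 ≈ -163.60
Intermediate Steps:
k(E) = -5 - 4*E**2/5 (k(E) = -5 + ((E*E)*(-4))/5 = -5 + (E**2*(-4))/5 = -5 + (-4*E**2)/5 = -5 - 4*E**2/5)
x = 11 (x = 5 + 6 = 11)
g(q) = q*(-5 - 4*q**2/5) (g(q) = (-5 - 4*q**2/5)*q = q*(-5 - 4*q**2/5))
s(t) = 8 - 29*t/5 (s(t) = 8 + (-1/5*1*(25 + 4*1**2))*t = 8 + (-1/5*1*(25 + 4*1))*t = 8 + (-1/5*1*(25 + 4))*t = 8 + (-1/5*1*29)*t = 8 - 29*t/5)
-52 + s(x)*2 = -52 + (8 - 29/5*11)*2 = -52 + (8 - 319/5)*2 = -52 - 279/5*2 = -52 - 558/5 = -818/5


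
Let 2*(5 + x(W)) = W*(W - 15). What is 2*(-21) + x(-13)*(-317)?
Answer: -56151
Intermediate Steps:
x(W) = -5 + W*(-15 + W)/2 (x(W) = -5 + (W*(W - 15))/2 = -5 + (W*(-15 + W))/2 = -5 + W*(-15 + W)/2)
2*(-21) + x(-13)*(-317) = 2*(-21) + (-5 + (½)*(-13)² - 15/2*(-13))*(-317) = -42 + (-5 + (½)*169 + 195/2)*(-317) = -42 + (-5 + 169/2 + 195/2)*(-317) = -42 + 177*(-317) = -42 - 56109 = -56151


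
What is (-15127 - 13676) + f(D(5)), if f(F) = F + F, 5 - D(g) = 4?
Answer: -28801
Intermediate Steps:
D(g) = 1 (D(g) = 5 - 1*4 = 5 - 4 = 1)
f(F) = 2*F
(-15127 - 13676) + f(D(5)) = (-15127 - 13676) + 2*1 = -28803 + 2 = -28801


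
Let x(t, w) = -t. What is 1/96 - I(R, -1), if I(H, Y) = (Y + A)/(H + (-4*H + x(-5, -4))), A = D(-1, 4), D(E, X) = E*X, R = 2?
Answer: -479/96 ≈ -4.9896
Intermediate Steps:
A = -4 (A = -1*4 = -4)
I(H, Y) = (-4 + Y)/(5 - 3*H) (I(H, Y) = (Y - 4)/(H + (-4*H - 1*(-5))) = (-4 + Y)/(H + (-4*H + 5)) = (-4 + Y)/(H + (5 - 4*H)) = (-4 + Y)/(5 - 3*H))
1/96 - I(R, -1) = 1/96 - (4 - 1*(-1))/(-5 + 3*2) = 1/96 - (4 + 1)/(-5 + 6) = 1/96 - 5/1 = 1/96 - 5 = -479/96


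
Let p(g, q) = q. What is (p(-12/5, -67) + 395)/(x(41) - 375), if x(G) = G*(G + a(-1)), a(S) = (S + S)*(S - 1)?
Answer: 164/735 ≈ 0.22313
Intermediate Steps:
a(S) = 2*S*(-1 + S) (a(S) = (2*S)*(-1 + S) = 2*S*(-1 + S))
x(G) = G*(4 + G) (x(G) = G*(G + 2*(-1)*(-1 - 1)) = G*(G + 2*(-1)*(-2)) = G*(G + 4) = G*(4 + G))
(p(-12/5, -67) + 395)/(x(41) - 375) = (-67 + 395)/(41*(4 + 41) - 375) = 328/(41*45 - 375) = 328/(1845 - 375) = 328/1470 = 328*(1/1470) = 164/735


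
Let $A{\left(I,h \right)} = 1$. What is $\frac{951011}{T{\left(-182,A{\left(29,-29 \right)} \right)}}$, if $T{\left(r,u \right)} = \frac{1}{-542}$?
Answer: $-515447962$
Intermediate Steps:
$T{\left(r,u \right)} = - \frac{1}{542}$
$\frac{951011}{T{\left(-182,A{\left(29,-29 \right)} \right)}} = \frac{951011}{- \frac{1}{542}} = 951011 \left(-542\right) = -515447962$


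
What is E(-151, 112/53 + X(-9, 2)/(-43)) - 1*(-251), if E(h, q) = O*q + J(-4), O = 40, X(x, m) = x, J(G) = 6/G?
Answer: 1560661/4558 ≈ 342.40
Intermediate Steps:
E(h, q) = -3/2 + 40*q (E(h, q) = 40*q + 6/(-4) = 40*q + 6*(-¼) = 40*q - 3/2 = -3/2 + 40*q)
E(-151, 112/53 + X(-9, 2)/(-43)) - 1*(-251) = (-3/2 + 40*(112/53 - 9/(-43))) - 1*(-251) = (-3/2 + 40*(112*(1/53) - 9*(-1/43))) + 251 = (-3/2 + 40*(112/53 + 9/43)) + 251 = (-3/2 + 40*(5293/2279)) + 251 = (-3/2 + 211720/2279) + 251 = 416603/4558 + 251 = 1560661/4558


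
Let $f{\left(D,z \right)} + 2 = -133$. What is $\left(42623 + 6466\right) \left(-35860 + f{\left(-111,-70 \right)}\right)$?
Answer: $-1766958555$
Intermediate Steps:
$f{\left(D,z \right)} = -135$ ($f{\left(D,z \right)} = -2 - 133 = -135$)
$\left(42623 + 6466\right) \left(-35860 + f{\left(-111,-70 \right)}\right) = \left(42623 + 6466\right) \left(-35860 - 135\right) = 49089 \left(-35995\right) = -1766958555$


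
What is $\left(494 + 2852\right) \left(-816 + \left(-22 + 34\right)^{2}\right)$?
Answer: $-2248512$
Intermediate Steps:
$\left(494 + 2852\right) \left(-816 + \left(-22 + 34\right)^{2}\right) = 3346 \left(-816 + 12^{2}\right) = 3346 \left(-816 + 144\right) = 3346 \left(-672\right) = -2248512$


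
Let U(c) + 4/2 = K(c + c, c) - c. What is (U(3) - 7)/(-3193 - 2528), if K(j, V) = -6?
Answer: 6/1907 ≈ 0.0031463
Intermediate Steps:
U(c) = -8 - c (U(c) = -2 + (-6 - c) = -8 - c)
(U(3) - 7)/(-3193 - 2528) = ((-8 - 1*3) - 7)/(-3193 - 2528) = ((-8 - 3) - 7)/(-5721) = (-11 - 7)*(-1/5721) = -18*(-1/5721) = 6/1907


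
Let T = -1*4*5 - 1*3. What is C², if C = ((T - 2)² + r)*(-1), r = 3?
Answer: 394384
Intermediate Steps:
T = -23 (T = -4*5 - 3 = -20 - 3 = -23)
C = -628 (C = ((-23 - 2)² + 3)*(-1) = ((-25)² + 3)*(-1) = (625 + 3)*(-1) = 628*(-1) = -628)
C² = (-628)² = 394384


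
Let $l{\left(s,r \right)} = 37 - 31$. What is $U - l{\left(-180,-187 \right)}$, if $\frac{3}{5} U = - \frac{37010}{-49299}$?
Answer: $- \frac{702332}{147897} \approx -4.7488$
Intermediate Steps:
$l{\left(s,r \right)} = 6$ ($l{\left(s,r \right)} = 37 - 31 = 6$)
$U = \frac{185050}{147897}$ ($U = \frac{5 \left(- \frac{37010}{-49299}\right)}{3} = \frac{5 \left(\left(-37010\right) \left(- \frac{1}{49299}\right)\right)}{3} = \frac{5}{3} \cdot \frac{37010}{49299} = \frac{185050}{147897} \approx 1.2512$)
$U - l{\left(-180,-187 \right)} = \frac{185050}{147897} - 6 = - \frac{702332}{147897}$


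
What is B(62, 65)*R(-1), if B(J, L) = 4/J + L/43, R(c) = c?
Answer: -2101/1333 ≈ -1.5761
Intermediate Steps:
B(J, L) = 4/J + L/43 (B(J, L) = 4/J + L*(1/43) = 4/J + L/43)
B(62, 65)*R(-1) = (4/62 + (1/43)*65)*(-1) = (4*(1/62) + 65/43)*(-1) = (2/31 + 65/43)*(-1) = (2101/1333)*(-1) = -2101/1333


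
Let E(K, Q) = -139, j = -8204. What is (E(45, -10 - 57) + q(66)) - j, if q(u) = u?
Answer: 8131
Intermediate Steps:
(E(45, -10 - 57) + q(66)) - j = (-139 + 66) - 1*(-8204) = -73 + 8204 = 8131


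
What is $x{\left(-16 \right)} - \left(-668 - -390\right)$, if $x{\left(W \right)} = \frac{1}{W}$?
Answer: $\frac{4447}{16} \approx 277.94$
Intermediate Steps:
$x{\left(-16 \right)} - \left(-668 - -390\right) = \frac{1}{-16} - \left(-668 - -390\right) = - \frac{1}{16} - \left(-668 + 390\right) = - \frac{1}{16} - -278 = - \frac{1}{16} + 278 = \frac{4447}{16}$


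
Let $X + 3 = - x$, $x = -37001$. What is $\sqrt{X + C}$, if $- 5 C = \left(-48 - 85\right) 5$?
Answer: $\sqrt{37131} \approx 192.69$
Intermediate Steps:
$C = 133$ ($C = - \frac{\left(-48 - 85\right) 5}{5} = - \frac{\left(-133\right) 5}{5} = \left(- \frac{1}{5}\right) \left(-665\right) = 133$)
$X = 36998$ ($X = -3 - -37001 = -3 + 37001 = 36998$)
$\sqrt{X + C} = \sqrt{36998 + 133} = \sqrt{37131}$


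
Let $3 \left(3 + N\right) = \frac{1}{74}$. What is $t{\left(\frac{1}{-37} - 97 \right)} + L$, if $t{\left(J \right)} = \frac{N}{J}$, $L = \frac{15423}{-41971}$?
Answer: $- \frac{60860141}{180811068} \approx -0.3366$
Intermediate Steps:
$L = - \frac{15423}{41971}$ ($L = 15423 \left(- \frac{1}{41971}\right) = - \frac{15423}{41971} \approx -0.36747$)
$N = - \frac{665}{222}$ ($N = -3 + \frac{1}{3 \cdot 74} = -3 + \frac{1}{3} \cdot \frac{1}{74} = -3 + \frac{1}{222} = - \frac{665}{222} \approx -2.9955$)
$t{\left(J \right)} = - \frac{665}{222 J}$
$t{\left(\frac{1}{-37} - 97 \right)} + L = - \frac{665}{222 \left(\frac{1}{-37} - 97\right)} - \frac{15423}{41971} = - \frac{665}{222 \left(- \frac{1}{37} - 97\right)} - \frac{15423}{41971} = - \frac{665}{222 \left(- \frac{3590}{37}\right)} - \frac{15423}{41971} = \left(- \frac{665}{222}\right) \left(- \frac{37}{3590}\right) - \frac{15423}{41971} = \frac{133}{4308} - \frac{15423}{41971} = - \frac{60860141}{180811068}$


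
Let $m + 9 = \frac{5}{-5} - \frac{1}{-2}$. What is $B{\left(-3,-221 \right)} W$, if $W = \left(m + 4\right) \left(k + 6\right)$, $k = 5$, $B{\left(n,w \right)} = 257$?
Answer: $- \frac{31097}{2} \approx -15549.0$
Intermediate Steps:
$m = - \frac{19}{2}$ ($m = -9 + \left(\frac{5}{-5} - \frac{1}{-2}\right) = -9 + \left(5 \left(- \frac{1}{5}\right) - - \frac{1}{2}\right) = -9 + \left(-1 + \frac{1}{2}\right) = -9 - \frac{1}{2} = - \frac{19}{2} \approx -9.5$)
$W = - \frac{121}{2}$ ($W = \left(- \frac{19}{2} + 4\right) \left(5 + 6\right) = \left(- \frac{11}{2}\right) 11 = - \frac{121}{2} \approx -60.5$)
$B{\left(-3,-221 \right)} W = 257 \left(- \frac{121}{2}\right) = - \frac{31097}{2}$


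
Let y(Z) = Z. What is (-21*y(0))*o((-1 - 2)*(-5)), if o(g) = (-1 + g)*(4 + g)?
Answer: 0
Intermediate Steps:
(-21*y(0))*o((-1 - 2)*(-5)) = (-21*0)*(-4 + ((-1 - 2)*(-5))² + 3*((-1 - 2)*(-5))) = 0*(-4 + (-3*(-5))² + 3*(-3*(-5))) = 0*(-4 + 15² + 3*15) = 0*(-4 + 225 + 45) = 0*266 = 0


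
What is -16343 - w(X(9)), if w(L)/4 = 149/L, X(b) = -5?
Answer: -81119/5 ≈ -16224.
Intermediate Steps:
w(L) = 596/L (w(L) = 4*(149/L) = 596/L)
-16343 - w(X(9)) = -16343 - 596/(-5) = -16343 - 596*(-1)/5 = -16343 - 1*(-596/5) = -16343 + 596/5 = -81119/5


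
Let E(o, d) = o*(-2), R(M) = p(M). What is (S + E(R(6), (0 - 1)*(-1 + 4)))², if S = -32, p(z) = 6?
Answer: 1936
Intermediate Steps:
R(M) = 6
E(o, d) = -2*o
(S + E(R(6), (0 - 1)*(-1 + 4)))² = (-32 - 2*6)² = (-32 - 12)² = (-44)² = 1936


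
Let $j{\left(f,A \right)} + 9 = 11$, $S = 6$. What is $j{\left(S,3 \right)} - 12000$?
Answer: $-11998$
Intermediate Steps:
$j{\left(f,A \right)} = 2$ ($j{\left(f,A \right)} = -9 + 11 = 2$)
$j{\left(S,3 \right)} - 12000 = 2 - 12000 = -11998$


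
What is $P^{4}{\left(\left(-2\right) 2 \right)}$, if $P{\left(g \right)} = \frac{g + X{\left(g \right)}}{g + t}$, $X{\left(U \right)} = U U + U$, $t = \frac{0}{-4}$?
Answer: $16$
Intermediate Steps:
$t = 0$ ($t = 0 \left(- \frac{1}{4}\right) = 0$)
$X{\left(U \right)} = U + U^{2}$ ($X{\left(U \right)} = U^{2} + U = U + U^{2}$)
$P{\left(g \right)} = \frac{g + g \left(1 + g\right)}{g}$ ($P{\left(g \right)} = \frac{g + g \left(1 + g\right)}{g + 0} = \frac{g + g \left(1 + g\right)}{g}$)
$P^{4}{\left(\left(-2\right) 2 \right)} = \left(2 - 4\right)^{4} = \left(-2\right)^{4} = 16$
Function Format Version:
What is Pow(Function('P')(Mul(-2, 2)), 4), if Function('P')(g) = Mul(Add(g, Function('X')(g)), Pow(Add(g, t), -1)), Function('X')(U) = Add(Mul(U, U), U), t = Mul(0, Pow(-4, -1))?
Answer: 16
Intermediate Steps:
t = 0 (t = Mul(0, Rational(-1, 4)) = 0)
Function('X')(U) = Add(U, Pow(U, 2)) (Function('X')(U) = Add(Pow(U, 2), U) = Add(U, Pow(U, 2)))
Function('P')(g) = Mul(Pow(g, -1), Add(g, Mul(g, Add(1, g)))) (Function('P')(g) = Mul(Add(g, Mul(g, Add(1, g))), Pow(Add(g, 0), -1)) = Mul(Add(g, Mul(g, Add(1, g))), Pow(g, -1)) = Mul(Pow(g, -1), Add(g, Mul(g, Add(1, g)))))
Pow(Function('P')(Mul(-2, 2)), 4) = Pow(Add(2, Mul(-2, 2)), 4) = Pow(Add(2, -4), 4) = Pow(-2, 4) = 16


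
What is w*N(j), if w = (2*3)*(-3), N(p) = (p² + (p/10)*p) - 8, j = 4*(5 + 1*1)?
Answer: -56304/5 ≈ -11261.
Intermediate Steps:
j = 24 (j = 4*(5 + 1) = 4*6 = 24)
N(p) = -8 + 11*p²/10 (N(p) = (p² + (p*(⅒))*p) - 8 = (p² + (p/10)*p) - 8 = (p² + p²/10) - 8 = 11*p²/10 - 8 = -8 + 11*p²/10)
w = -18 (w = 6*(-3) = -18)
w*N(j) = -18*(-8 + (11/10)*24²) = -18*(-8 + (11/10)*576) = -18*(-8 + 3168/5) = -18*3128/5 = -56304/5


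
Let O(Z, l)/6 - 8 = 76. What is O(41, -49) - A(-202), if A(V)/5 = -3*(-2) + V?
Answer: 1484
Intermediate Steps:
O(Z, l) = 504 (O(Z, l) = 48 + 6*76 = 48 + 456 = 504)
A(V) = 30 + 5*V (A(V) = 5*(-3*(-2) + V) = 5*(6 + V) = 30 + 5*V)
O(41, -49) - A(-202) = 504 - (30 + 5*(-202)) = 504 - (30 - 1010) = 504 - 1*(-980) = 504 + 980 = 1484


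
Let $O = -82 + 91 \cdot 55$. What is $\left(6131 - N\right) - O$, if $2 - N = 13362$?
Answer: $14568$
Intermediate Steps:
$N = -13360$ ($N = 2 - 13362 = -13360$)
$O = 4923$ ($O = -82 + 5005 = 4923$)
$\left(6131 - N\right) - O = \left(6131 - -13360\right) - 4923 = \left(6131 + 13360\right) - 4923 = 19491 - 4923 = 14568$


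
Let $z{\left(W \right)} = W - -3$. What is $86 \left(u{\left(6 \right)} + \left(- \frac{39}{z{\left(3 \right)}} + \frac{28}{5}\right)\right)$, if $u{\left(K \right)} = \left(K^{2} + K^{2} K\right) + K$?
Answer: $\frac{110553}{5} \approx 22111.0$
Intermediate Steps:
$z{\left(W \right)} = 3 + W$ ($z{\left(W \right)} = W + 3 = 3 + W$)
$u{\left(K \right)} = K + K^{2} + K^{3}$ ($u{\left(K \right)} = \left(K^{2} + K^{3}\right) + K = K + K^{2} + K^{3}$)
$86 \left(u{\left(6 \right)} + \left(- \frac{39}{z{\left(3 \right)}} + \frac{28}{5}\right)\right) = 86 \left(6 \left(1 + 6 + 6^{2}\right) + \left(- \frac{39}{3 + 3} + \frac{28}{5}\right)\right) = 86 \left(6 \left(1 + 6 + 36\right) + \left(- \frac{39}{6} + 28 \cdot \frac{1}{5}\right)\right) = 86 \left(6 \cdot 43 + \left(\left(-39\right) \frac{1}{6} + \frac{28}{5}\right)\right) = 86 \left(258 + \left(- \frac{13}{2} + \frac{28}{5}\right)\right) = 86 \left(258 - \frac{9}{10}\right) = 86 \cdot \frac{2571}{10} = \frac{110553}{5}$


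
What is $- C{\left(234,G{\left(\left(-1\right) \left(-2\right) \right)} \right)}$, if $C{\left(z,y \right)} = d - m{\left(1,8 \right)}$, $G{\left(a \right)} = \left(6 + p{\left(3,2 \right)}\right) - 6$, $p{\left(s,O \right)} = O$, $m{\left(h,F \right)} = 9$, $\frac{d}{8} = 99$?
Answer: $-783$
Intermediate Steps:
$d = 792$ ($d = 8 \cdot 99 = 792$)
$G{\left(a \right)} = 2$ ($G{\left(a \right)} = \left(6 + 2\right) - 6 = 8 - 6 = 2$)
$C{\left(z,y \right)} = 783$ ($C{\left(z,y \right)} = 792 - 9 = 783$)
$- C{\left(234,G{\left(\left(-1\right) \left(-2\right) \right)} \right)} = \left(-1\right) 783 = -783$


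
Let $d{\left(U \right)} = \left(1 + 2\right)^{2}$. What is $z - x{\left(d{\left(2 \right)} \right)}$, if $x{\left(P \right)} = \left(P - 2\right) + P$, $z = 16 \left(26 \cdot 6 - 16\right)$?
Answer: $2224$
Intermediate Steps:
$d{\left(U \right)} = 9$ ($d{\left(U \right)} = 3^{2} = 9$)
$z = 2240$ ($z = 16 \left(156 - 16\right) = 16 \cdot 140 = 2240$)
$x{\left(P \right)} = -2 + 2 P$ ($x{\left(P \right)} = \left(-2 + P\right) + P = -2 + 2 P$)
$z - x{\left(d{\left(2 \right)} \right)} = 2240 - \left(-2 + 2 \cdot 9\right) = 2240 - \left(-2 + 18\right) = 2240 - 16 = 2224$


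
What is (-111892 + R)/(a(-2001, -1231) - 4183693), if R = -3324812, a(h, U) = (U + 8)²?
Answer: 286392/223997 ≈ 1.2786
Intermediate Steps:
a(h, U) = (8 + U)²
(-111892 + R)/(a(-2001, -1231) - 4183693) = (-111892 - 3324812)/((8 - 1231)² - 4183693) = -3436704/((-1223)² - 4183693) = -3436704/(1495729 - 4183693) = -3436704/(-2687964) = -3436704*(-1/2687964) = 286392/223997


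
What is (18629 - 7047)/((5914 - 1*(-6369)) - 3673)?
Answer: 5791/4305 ≈ 1.3452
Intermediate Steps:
(18629 - 7047)/((5914 - 1*(-6369)) - 3673) = 11582/((5914 + 6369) - 3673) = 11582/(12283 - 3673) = 11582/8610 = 11582*(1/8610) = 5791/4305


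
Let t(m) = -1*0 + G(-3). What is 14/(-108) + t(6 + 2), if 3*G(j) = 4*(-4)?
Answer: -295/54 ≈ -5.4630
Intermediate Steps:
G(j) = -16/3 (G(j) = (4*(-4))/3 = (1/3)*(-16) = -16/3)
t(m) = -16/3 (t(m) = -1*0 - 16/3 = 0 - 16/3 = -16/3)
14/(-108) + t(6 + 2) = 14/(-108) - 16/3 = 14*(-1/108) - 16/3 = -7/54 - 16/3 = -295/54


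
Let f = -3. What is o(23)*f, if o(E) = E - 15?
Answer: -24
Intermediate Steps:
o(E) = -15 + E
o(23)*f = (-15 + 23)*(-3) = 8*(-3) = -24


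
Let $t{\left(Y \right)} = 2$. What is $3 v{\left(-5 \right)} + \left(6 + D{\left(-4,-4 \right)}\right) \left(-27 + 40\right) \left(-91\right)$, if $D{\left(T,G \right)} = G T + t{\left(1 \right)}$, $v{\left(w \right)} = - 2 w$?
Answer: $-28362$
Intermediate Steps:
$D{\left(T,G \right)} = 2 + G T$ ($D{\left(T,G \right)} = G T + 2 = 2 + G T$)
$3 v{\left(-5 \right)} + \left(6 + D{\left(-4,-4 \right)}\right) \left(-27 + 40\right) \left(-91\right) = 3 \left(\left(-2\right) \left(-5\right)\right) + \left(6 + \left(2 - -16\right)\right) \left(-27 + 40\right) \left(-91\right) = 3 \cdot 10 + \left(6 + \left(2 + 16\right)\right) 13 \left(-91\right) = 30 + \left(6 + 18\right) 13 \left(-91\right) = 30 + 24 \cdot 13 \left(-91\right) = 30 + 312 \left(-91\right) = 30 - 28392 = -28362$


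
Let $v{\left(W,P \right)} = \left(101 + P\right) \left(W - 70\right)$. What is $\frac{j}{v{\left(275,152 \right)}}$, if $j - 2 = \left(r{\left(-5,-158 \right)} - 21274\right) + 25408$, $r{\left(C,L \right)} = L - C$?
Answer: $\frac{3983}{51865} \approx 0.076796$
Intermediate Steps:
$v{\left(W,P \right)} = \left(-70 + W\right) \left(101 + P\right)$ ($v{\left(W,P \right)} = \left(101 + P\right) \left(-70 + W\right) = \left(-70 + W\right) \left(101 + P\right)$)
$j = 3983$ ($j = 2 + \left(\left(\left(-158 - -5\right) - 21274\right) + 25408\right) = 2 + \left(\left(\left(-158 + 5\right) - 21274\right) + 25408\right) = 2 + \left(\left(-153 - 21274\right) + 25408\right) = 2 + \left(-21427 + 25408\right) = 2 + 3981 = 3983$)
$\frac{j}{v{\left(275,152 \right)}} = \frac{3983}{-7070 - 10640 + 101 \cdot 275 + 152 \cdot 275} = \frac{3983}{-7070 - 10640 + 27775 + 41800} = \frac{3983}{51865}$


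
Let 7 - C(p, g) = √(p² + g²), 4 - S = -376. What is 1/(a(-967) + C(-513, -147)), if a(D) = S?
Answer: -43/15001 - √31642/45003 ≈ -0.0068191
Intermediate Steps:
S = 380 (S = 4 - 1*(-376) = 4 + 376 = 380)
C(p, g) = 7 - √(g² + p²) (C(p, g) = 7 - √(p² + g²) = 7 - √(g² + p²))
a(D) = 380
1/(a(-967) + C(-513, -147)) = 1/(380 + (7 - √((-147)² + (-513)²))) = 1/(380 + (7 - √(21609 + 263169))) = 1/(380 + (7 - √284778)) = 1/(380 + (7 - 3*√31642)) = 1/(387 - 3*√31642)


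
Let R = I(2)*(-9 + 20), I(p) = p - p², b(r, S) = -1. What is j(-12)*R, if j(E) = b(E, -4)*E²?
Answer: 3168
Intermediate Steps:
j(E) = -E²
R = -22 (R = (2*(1 - 1*2))*(-9 + 20) = (2*(1 - 2))*11 = (2*(-1))*11 = -2*11 = -22)
j(-12)*R = -1*(-12)²*(-22) = -1*144*(-22) = -144*(-22) = 3168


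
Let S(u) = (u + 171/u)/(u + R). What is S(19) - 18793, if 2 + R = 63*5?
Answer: -1559812/83 ≈ -18793.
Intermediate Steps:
R = 313 (R = -2 + 63*5 = -2 + 315 = 313)
S(u) = (u + 171/u)/(313 + u) (S(u) = (u + 171/u)/(u + 313) = (u + 171/u)/(313 + u))
S(19) - 18793 = (171 + 19²)/(19*(313 + 19)) - 18793 = (1/19)*(171 + 361)/332 - 18793 = (1/19)*(1/332)*532 - 18793 = 7/83 - 18793 = -1559812/83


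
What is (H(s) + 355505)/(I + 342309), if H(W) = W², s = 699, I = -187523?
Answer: 422053/77393 ≈ 5.4534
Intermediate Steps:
(H(s) + 355505)/(I + 342309) = (699² + 355505)/(-187523 + 342309) = (488601 + 355505)/154786 = 844106*(1/154786) = 422053/77393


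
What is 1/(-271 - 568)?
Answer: -1/839 ≈ -0.0011919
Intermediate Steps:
1/(-271 - 568) = 1/(-839) = -1/839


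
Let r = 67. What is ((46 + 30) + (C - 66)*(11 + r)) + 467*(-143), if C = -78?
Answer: -77937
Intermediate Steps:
((46 + 30) + (C - 66)*(11 + r)) + 467*(-143) = ((46 + 30) + (-78 - 66)*(11 + 67)) + 467*(-143) = (76 - 144*78) - 66781 = (76 - 11232) - 66781 = -11156 - 66781 = -77937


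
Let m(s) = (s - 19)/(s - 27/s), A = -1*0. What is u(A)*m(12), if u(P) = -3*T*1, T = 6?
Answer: 168/13 ≈ 12.923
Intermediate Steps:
A = 0
m(s) = (-19 + s)/(s - 27/s)
u(P) = -18 (u(P) = -3*6*1 = -18*1 = -18)
u(A)*m(12) = -216*(-19 + 12)/(-27 + 12²) = -216*(-7)/(-27 + 144) = -216*(-7)/117 = -18*(-28/39) = 168/13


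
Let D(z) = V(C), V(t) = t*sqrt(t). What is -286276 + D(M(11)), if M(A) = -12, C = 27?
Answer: -286276 + 81*sqrt(3) ≈ -2.8614e+5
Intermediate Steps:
V(t) = t**(3/2)
D(z) = 81*sqrt(3) (D(z) = 27**(3/2) = 81*sqrt(3))
-286276 + D(M(11)) = -286276 + 81*sqrt(3)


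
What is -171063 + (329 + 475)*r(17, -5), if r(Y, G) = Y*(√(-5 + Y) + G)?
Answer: -239403 + 27336*√3 ≈ -1.9206e+5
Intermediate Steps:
r(Y, G) = Y*(G + √(-5 + Y))
-171063 + (329 + 475)*r(17, -5) = -171063 + (329 + 475)*(17*(-5 + √(-5 + 17))) = -171063 + 804*(17*(-5 + √12)) = -171063 + 804*(17*(-5 + 2*√3)) = -171063 + 804*(-85 + 34*√3) = -171063 + (-68340 + 27336*√3) = -239403 + 27336*√3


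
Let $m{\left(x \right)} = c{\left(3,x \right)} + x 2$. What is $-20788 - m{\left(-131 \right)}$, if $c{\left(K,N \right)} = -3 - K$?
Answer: $-20520$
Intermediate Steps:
$m{\left(x \right)} = -6 + 2 x$ ($m{\left(x \right)} = \left(-3 - 3\right) + x 2 = \left(-3 - 3\right) + 2 x = -6 + 2 x$)
$-20788 - m{\left(-131 \right)} = -20788 - \left(-6 + 2 \left(-131\right)\right) = -20788 - \left(-6 - 262\right) = -20788 - -268 = -20788 + 268 = -20520$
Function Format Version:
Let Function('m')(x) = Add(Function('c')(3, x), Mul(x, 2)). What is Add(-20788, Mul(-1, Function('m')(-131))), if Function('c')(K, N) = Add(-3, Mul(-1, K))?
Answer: -20520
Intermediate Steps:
Function('m')(x) = Add(-6, Mul(2, x)) (Function('m')(x) = Add(Add(-3, Mul(-1, 3)), Mul(x, 2)) = Add(Add(-3, -3), Mul(2, x)) = Add(-6, Mul(2, x)))
Add(-20788, Mul(-1, Function('m')(-131))) = Add(-20788, Mul(-1, Add(-6, Mul(2, -131)))) = Add(-20788, Mul(-1, Add(-6, -262))) = Add(-20788, Mul(-1, -268)) = Add(-20788, 268) = -20520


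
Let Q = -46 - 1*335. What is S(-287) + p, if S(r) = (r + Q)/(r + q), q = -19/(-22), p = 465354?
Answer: 2929418126/6295 ≈ 4.6536e+5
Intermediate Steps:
q = 19/22 (q = -19*(-1/22) = 19/22 ≈ 0.86364)
Q = -381 (Q = -46 - 335 = -381)
S(r) = (-381 + r)/(19/22 + r) (S(r) = (r - 381)/(r + 19/22) = (-381 + r)/(19/22 + r))
S(-287) + p = 22*(-381 - 287)/(19 + 22*(-287)) + 465354 = 22*(-668)/(19 - 6314) + 465354 = 22*(-668)/(-6295) + 465354 = 22*(-1/6295)*(-668) + 465354 = 14696/6295 + 465354 = 2929418126/6295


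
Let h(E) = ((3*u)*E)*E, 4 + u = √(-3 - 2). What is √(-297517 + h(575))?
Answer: √(-4265017 + 991875*I*√5) ≈ 520.68 + 2129.8*I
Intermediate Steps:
u = -4 + I*√5 (u = -4 + √(-3 - 2) = -4 + √(-5) = -4 + I*√5 ≈ -4.0 + 2.2361*I)
h(E) = E²*(-12 + 3*I*√5) (h(E) = ((3*(-4 + I*√5))*E)*E = ((-12 + 3*I*√5)*E)*E = (E*(-12 + 3*I*√5))*E = E²*(-12 + 3*I*√5))
√(-297517 + h(575)) = √(-297517 + 3*575²*(-4 + I*√5)) = √(-297517 + 3*330625*(-4 + I*√5)) = √(-297517 + (-3967500 + 991875*I*√5)) = √(-4265017 + 991875*I*√5)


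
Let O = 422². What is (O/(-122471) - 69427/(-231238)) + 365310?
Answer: 10345527927996505/28319949098 ≈ 3.6531e+5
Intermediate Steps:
O = 178084
(O/(-122471) - 69427/(-231238)) + 365310 = (178084/(-122471) - 69427/(-231238)) + 365310 = (178084*(-1/122471) - 69427*(-1/231238)) + 365310 = (-178084/122471 + 69427/231238) + 365310 = -32676993875/28319949098 + 365310 = 10345527927996505/28319949098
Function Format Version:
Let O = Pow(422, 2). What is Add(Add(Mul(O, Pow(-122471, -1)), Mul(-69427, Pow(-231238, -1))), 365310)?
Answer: Rational(10345527927996505, 28319949098) ≈ 3.6531e+5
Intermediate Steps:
O = 178084
Add(Add(Mul(O, Pow(-122471, -1)), Mul(-69427, Pow(-231238, -1))), 365310) = Add(Add(Mul(178084, Pow(-122471, -1)), Mul(-69427, Pow(-231238, -1))), 365310) = Add(Add(Mul(178084, Rational(-1, 122471)), Mul(-69427, Rational(-1, 231238))), 365310) = Add(Add(Rational(-178084, 122471), Rational(69427, 231238)), 365310) = Add(Rational(-32676993875, 28319949098), 365310) = Rational(10345527927996505, 28319949098)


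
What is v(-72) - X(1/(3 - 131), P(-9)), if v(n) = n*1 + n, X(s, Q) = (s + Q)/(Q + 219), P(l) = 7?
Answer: -4166527/28928 ≈ -144.03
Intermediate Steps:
X(s, Q) = (Q + s)/(219 + Q)
v(n) = 2*n (v(n) = n + n = 2*n)
v(-72) - X(1/(3 - 131), P(-9)) = 2*(-72) - (7 + 1/(3 - 131))/(219 + 7) = -144 - (7 + 1/(-128))/226 = -144 - (7 - 1/128)/226 = -144 - 895/(226*128) = -144 - 1*895/28928 = -144 - 895/28928 = -4166527/28928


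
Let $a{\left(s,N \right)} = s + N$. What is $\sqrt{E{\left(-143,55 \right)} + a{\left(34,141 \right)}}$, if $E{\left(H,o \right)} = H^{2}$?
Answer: $4 \sqrt{1289} \approx 143.61$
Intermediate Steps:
$a{\left(s,N \right)} = N + s$
$\sqrt{E{\left(-143,55 \right)} + a{\left(34,141 \right)}} = \sqrt{\left(-143\right)^{2} + \left(141 + 34\right)} = \sqrt{20449 + 175} = \sqrt{20624} = 4 \sqrt{1289}$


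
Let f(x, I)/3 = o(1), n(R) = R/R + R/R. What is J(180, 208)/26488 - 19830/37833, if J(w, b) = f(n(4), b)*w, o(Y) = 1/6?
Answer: -86975345/167020084 ≈ -0.52075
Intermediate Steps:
o(Y) = ⅙
n(R) = 2 (n(R) = 1 + 1 = 2)
f(x, I) = ½ (f(x, I) = 3*(⅙) = ½)
J(w, b) = w/2
J(180, 208)/26488 - 19830/37833 = ((½)*180)/26488 - 19830/37833 = 90*(1/26488) - 19830*1/37833 = 45/13244 - 6610/12611 = -86975345/167020084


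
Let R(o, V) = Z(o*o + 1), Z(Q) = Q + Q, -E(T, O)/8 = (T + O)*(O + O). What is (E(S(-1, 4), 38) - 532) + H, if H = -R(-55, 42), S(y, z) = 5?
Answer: -32728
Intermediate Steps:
E(T, O) = -16*O*(O + T) (E(T, O) = -8*(T + O)*(O + O) = -8*(O + T)*2*O = -16*O*(O + T))
Z(Q) = 2*Q
R(o, V) = 2 + 2*o² (R(o, V) = 2*(o*o + 1) = 2*(o² + 1) = 2*(1 + o²) = 2 + 2*o²)
H = -6052 (H = -(2 + 2*(-55)²) = -(2 + 2*3025) = -(2 + 6050) = -1*6052 = -6052)
(E(S(-1, 4), 38) - 532) + H = (-16*38*(38 + 5) - 532) - 6052 = (-16*38*43 - 532) - 6052 = (-26144 - 532) - 6052 = -26676 - 6052 = -32728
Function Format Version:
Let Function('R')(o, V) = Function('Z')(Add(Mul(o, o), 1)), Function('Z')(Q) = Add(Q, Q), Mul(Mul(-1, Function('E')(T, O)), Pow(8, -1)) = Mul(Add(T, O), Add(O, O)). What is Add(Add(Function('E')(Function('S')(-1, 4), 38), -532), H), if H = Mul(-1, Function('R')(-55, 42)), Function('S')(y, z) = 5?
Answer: -32728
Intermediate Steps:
Function('E')(T, O) = Mul(-16, O, Add(O, T)) (Function('E')(T, O) = Mul(-8, Mul(Add(T, O), Add(O, O))) = Mul(-8, Mul(Add(O, T), Mul(2, O))) = Mul(-8, Mul(2, O, Add(O, T))) = Mul(-16, O, Add(O, T)))
Function('Z')(Q) = Mul(2, Q)
Function('R')(o, V) = Add(2, Mul(2, Pow(o, 2))) (Function('R')(o, V) = Mul(2, Add(Mul(o, o), 1)) = Mul(2, Add(Pow(o, 2), 1)) = Mul(2, Add(1, Pow(o, 2))) = Add(2, Mul(2, Pow(o, 2))))
H = -6052 (H = Mul(-1, Add(2, Mul(2, Pow(-55, 2)))) = Mul(-1, Add(2, Mul(2, 3025))) = Mul(-1, Add(2, 6050)) = Mul(-1, 6052) = -6052)
Add(Add(Function('E')(Function('S')(-1, 4), 38), -532), H) = Add(Add(Mul(-16, 38, Add(38, 5)), -532), -6052) = Add(Add(Mul(-16, 38, 43), -532), -6052) = Add(Add(-26144, -532), -6052) = Add(-26676, -6052) = -32728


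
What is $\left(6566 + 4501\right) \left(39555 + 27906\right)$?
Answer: $746590887$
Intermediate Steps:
$\left(6566 + 4501\right) \left(39555 + 27906\right) = 11067 \cdot 67461 = 746590887$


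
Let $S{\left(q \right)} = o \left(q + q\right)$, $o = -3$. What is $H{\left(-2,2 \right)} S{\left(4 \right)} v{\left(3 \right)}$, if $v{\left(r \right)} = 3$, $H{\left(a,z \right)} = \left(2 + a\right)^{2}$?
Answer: $0$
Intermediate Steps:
$S{\left(q \right)} = - 6 q$ ($S{\left(q \right)} = - 3 \left(q + q\right) = - 3 \cdot 2 q = - 6 q$)
$H{\left(-2,2 \right)} S{\left(4 \right)} v{\left(3 \right)} = \left(2 - 2\right)^{2} \left(\left(-6\right) 4\right) 3 = 0^{2} \left(-24\right) 3 = 0 \left(-24\right) 3 = 0 \cdot 3 = 0$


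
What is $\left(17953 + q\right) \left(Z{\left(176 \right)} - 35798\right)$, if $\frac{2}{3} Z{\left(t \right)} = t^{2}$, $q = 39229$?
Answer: $609903212$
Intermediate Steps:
$Z{\left(t \right)} = \frac{3 t^{2}}{2}$
$\left(17953 + q\right) \left(Z{\left(176 \right)} - 35798\right) = \left(17953 + 39229\right) \left(\frac{3 \cdot 176^{2}}{2} - 35798\right) = 57182 \left(\frac{3}{2} \cdot 30976 - 35798\right) = 57182 \left(46464 - 35798\right) = 57182 \cdot 10666 = 609903212$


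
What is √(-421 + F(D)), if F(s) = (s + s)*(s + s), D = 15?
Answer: √479 ≈ 21.886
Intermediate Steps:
F(s) = 4*s² (F(s) = (2*s)*(2*s) = 4*s²)
√(-421 + F(D)) = √(-421 + 4*15²) = √(-421 + 4*225) = √(-421 + 900) = √479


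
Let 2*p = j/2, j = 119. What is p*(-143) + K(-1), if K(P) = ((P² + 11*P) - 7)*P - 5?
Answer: -16969/4 ≈ -4242.3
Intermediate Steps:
K(P) = -5 + P*(-7 + P² + 11*P) (K(P) = (-7 + P² + 11*P)*P - 5 = P*(-7 + P² + 11*P) - 5 = -5 + P*(-7 + P² + 11*P))
p = 119/4 (p = (119/2)/2 = (119*(½))/2 = (½)*(119/2) = 119/4 ≈ 29.750)
p*(-143) + K(-1) = (119/4)*(-143) + (-5 + (-1)³ - 7*(-1) + 11*(-1)²) = -17017/4 + (-5 - 1 + 7 + 11*1) = -17017/4 + (-5 - 1 + 7 + 11) = -17017/4 + 12 = -16969/4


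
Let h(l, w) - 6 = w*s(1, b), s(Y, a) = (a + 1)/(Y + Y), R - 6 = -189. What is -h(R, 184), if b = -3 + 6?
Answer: -374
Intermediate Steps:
b = 3
R = -183 (R = 6 - 189 = -183)
s(Y, a) = (1 + a)/(2*Y) (s(Y, a) = (1 + a)/((2*Y)) = (1 + a)*(1/(2*Y)) = (1 + a)/(2*Y))
h(l, w) = 6 + 2*w (h(l, w) = 6 + w*((½)*(1 + 3)/1) = 6 + w*((½)*1*4) = 6 + w*2 = 6 + 2*w)
-h(R, 184) = -(6 + 2*184) = -(6 + 368) = -1*374 = -374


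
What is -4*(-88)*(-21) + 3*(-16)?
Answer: -7440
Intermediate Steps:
-4*(-88)*(-21) + 3*(-16) = 352*(-21) - 48 = -7392 - 48 = -7440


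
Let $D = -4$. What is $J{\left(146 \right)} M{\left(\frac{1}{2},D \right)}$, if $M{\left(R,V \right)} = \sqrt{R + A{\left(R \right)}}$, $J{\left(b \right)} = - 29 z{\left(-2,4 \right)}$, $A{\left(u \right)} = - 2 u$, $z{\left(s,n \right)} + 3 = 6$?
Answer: $- \frac{87 i \sqrt{2}}{2} \approx - 61.518 i$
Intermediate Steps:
$z{\left(s,n \right)} = 3$ ($z{\left(s,n \right)} = -3 + 6 = 3$)
$J{\left(b \right)} = -87$ ($J{\left(b \right)} = \left(-29\right) 3 = -87$)
$M{\left(R,V \right)} = \sqrt{- R}$ ($M{\left(R,V \right)} = \sqrt{R - 2 R} = \sqrt{- R}$)
$J{\left(146 \right)} M{\left(\frac{1}{2},D \right)} = - 87 \sqrt{- \frac{1}{2}} = - 87 \frac{i \sqrt{2}}{2} = - \frac{87 i \sqrt{2}}{2}$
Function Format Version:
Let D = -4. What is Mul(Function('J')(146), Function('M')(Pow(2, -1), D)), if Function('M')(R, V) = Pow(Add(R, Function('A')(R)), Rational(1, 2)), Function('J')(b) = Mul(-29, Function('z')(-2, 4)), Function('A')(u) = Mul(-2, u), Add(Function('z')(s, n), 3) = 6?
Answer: Mul(Rational(-87, 2), I, Pow(2, Rational(1, 2))) ≈ Mul(-61.518, I)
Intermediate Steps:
Function('z')(s, n) = 3 (Function('z')(s, n) = Add(-3, 6) = 3)
Function('J')(b) = -87 (Function('J')(b) = Mul(-29, 3) = -87)
Function('M')(R, V) = Pow(Mul(-1, R), Rational(1, 2)) (Function('M')(R, V) = Pow(Add(R, Mul(-2, R)), Rational(1, 2)) = Pow(Mul(-1, R), Rational(1, 2)))
Mul(Function('J')(146), Function('M')(Pow(2, -1), D)) = Mul(-87, Pow(Mul(-1, Pow(2, -1)), Rational(1, 2))) = Mul(-87, Pow(Mul(-1, Rational(1, 2)), Rational(1, 2))) = Mul(-87, Pow(Rational(-1, 2), Rational(1, 2))) = Mul(-87, Mul(Rational(1, 2), I, Pow(2, Rational(1, 2)))) = Mul(Rational(-87, 2), I, Pow(2, Rational(1, 2)))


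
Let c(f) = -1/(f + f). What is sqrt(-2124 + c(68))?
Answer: I*sqrt(9821410)/68 ≈ 46.087*I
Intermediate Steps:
c(f) = -1/(2*f)
sqrt(-2124 + c(68)) = sqrt(-2124 - 1/2/68) = sqrt(-2124 - 1/2*1/68) = sqrt(-2124 - 1/136) = sqrt(-288865/136) = I*sqrt(9821410)/68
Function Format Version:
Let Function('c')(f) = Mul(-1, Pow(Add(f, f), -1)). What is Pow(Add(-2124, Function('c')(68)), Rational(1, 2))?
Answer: Mul(Rational(1, 68), I, Pow(9821410, Rational(1, 2))) ≈ Mul(46.087, I)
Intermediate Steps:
Function('c')(f) = Mul(Rational(-1, 2), Pow(f, -1)) (Function('c')(f) = Mul(-1, Pow(Mul(2, f), -1)) = Mul(-1, Mul(Rational(1, 2), Pow(f, -1))) = Mul(Rational(-1, 2), Pow(f, -1)))
Pow(Add(-2124, Function('c')(68)), Rational(1, 2)) = Pow(Add(-2124, Mul(Rational(-1, 2), Pow(68, -1))), Rational(1, 2)) = Pow(Add(-2124, Mul(Rational(-1, 2), Rational(1, 68))), Rational(1, 2)) = Pow(Add(-2124, Rational(-1, 136)), Rational(1, 2)) = Pow(Rational(-288865, 136), Rational(1, 2)) = Mul(Rational(1, 68), I, Pow(9821410, Rational(1, 2)))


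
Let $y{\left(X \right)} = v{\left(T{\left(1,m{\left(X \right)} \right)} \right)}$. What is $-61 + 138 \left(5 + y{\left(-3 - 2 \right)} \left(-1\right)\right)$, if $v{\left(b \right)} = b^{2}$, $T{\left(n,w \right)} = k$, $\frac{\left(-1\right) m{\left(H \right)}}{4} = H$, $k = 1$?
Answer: $491$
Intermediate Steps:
$m{\left(H \right)} = - 4 H$
$T{\left(n,w \right)} = 1$
$y{\left(X \right)} = 1$ ($y{\left(X \right)} = 1^{2} = 1$)
$-61 + 138 \left(5 + y{\left(-3 - 2 \right)} \left(-1\right)\right) = -61 + 138 \left(5 + 1 \left(-1\right)\right) = -61 + 138 \left(5 - 1\right) = -61 + 138 \cdot 4 = -61 + 552 = 491$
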